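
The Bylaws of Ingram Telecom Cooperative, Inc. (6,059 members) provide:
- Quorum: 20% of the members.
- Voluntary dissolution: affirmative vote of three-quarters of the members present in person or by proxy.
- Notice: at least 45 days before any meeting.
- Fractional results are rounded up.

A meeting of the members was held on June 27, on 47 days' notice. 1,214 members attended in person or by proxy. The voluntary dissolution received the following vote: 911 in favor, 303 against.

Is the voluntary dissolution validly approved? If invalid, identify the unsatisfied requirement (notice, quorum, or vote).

Valid — all requirements satisfied.

Notice: 47 days given; 45 required. Satisfied.
Quorum: 20% of 6,059 = 1,211.80, rounded up to 1,212; 1,214 present. Satisfied.
Vote: requires three-fourths of those present (1,214); 3/4 of 1214 = 910.50, rounded up to 911, so 911 needed; 911 in favor. Satisfied.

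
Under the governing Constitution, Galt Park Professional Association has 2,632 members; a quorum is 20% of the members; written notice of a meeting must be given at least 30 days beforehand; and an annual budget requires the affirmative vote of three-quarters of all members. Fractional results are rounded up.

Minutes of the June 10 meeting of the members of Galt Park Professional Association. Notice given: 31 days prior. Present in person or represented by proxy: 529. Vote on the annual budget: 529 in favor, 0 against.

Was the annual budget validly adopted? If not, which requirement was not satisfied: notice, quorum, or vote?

Invalid — vote requirement not satisfied.

Notice: 31 days given; 30 required. Satisfied.
Quorum: 20% of 2,632 = 526.40, rounded up to 527; 529 present. Satisfied.
Vote: requires three-fourths of all members (2,632); 3/4 of 2632 = 1974, so 1,974 needed; 529 in favor. Not satisfied.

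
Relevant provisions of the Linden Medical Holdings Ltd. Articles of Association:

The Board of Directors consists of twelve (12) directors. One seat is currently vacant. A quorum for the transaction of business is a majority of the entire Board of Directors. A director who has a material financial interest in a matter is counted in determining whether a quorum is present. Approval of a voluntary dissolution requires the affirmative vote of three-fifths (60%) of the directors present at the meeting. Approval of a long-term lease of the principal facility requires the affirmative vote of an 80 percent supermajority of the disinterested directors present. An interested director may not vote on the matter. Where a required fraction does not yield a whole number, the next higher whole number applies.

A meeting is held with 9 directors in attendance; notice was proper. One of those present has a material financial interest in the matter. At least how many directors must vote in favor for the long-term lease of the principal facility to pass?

7

The long-term lease of the principal facility requires four-fifths of the disinterested directors present (9 − 1 = 8).
4/5 of 8 = 6.40, rounded up to 7.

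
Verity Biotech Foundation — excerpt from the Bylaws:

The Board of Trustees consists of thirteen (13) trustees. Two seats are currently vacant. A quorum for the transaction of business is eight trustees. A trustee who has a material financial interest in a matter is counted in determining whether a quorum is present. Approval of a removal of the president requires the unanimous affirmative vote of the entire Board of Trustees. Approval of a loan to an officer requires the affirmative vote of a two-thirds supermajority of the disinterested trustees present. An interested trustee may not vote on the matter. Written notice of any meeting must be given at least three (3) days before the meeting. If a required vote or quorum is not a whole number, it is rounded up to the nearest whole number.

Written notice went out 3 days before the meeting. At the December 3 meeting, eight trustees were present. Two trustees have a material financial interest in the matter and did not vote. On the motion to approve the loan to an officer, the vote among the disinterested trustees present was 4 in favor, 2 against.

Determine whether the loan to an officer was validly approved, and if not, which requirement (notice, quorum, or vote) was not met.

Notice: 3 days given; 3 required (3 ≥ 3). Satisfied.
Quorum: 8 present (interested trustees count toward quorum); quorum is 8. Satisfied.
Vote: the loan to an officer requires two-thirds of the disinterested trustees present (8 − 2 = 6). 2/3 of 6 = 4, so 4 affirmative votes are needed; 4 voted in favor. Satisfied.

Valid — all requirements satisfied.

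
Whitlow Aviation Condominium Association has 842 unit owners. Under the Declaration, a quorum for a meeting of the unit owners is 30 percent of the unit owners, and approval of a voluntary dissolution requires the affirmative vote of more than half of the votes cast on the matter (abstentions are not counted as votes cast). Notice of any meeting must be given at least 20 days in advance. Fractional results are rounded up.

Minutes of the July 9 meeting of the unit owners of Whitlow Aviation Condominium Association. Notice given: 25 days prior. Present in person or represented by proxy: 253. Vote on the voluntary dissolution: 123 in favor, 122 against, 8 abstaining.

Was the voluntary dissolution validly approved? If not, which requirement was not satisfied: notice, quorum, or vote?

Valid — all requirements satisfied.

Notice: 25 days given; 20 required. Satisfied.
Quorum: 30% of 842 = 252.60, rounded up to 253; 253 present. Satisfied.
Vote: requires a majority of the votes cast (253 − 8 abstaining = 245); a majority of 245 is 123, so 123 needed; 123 in favor. Satisfied.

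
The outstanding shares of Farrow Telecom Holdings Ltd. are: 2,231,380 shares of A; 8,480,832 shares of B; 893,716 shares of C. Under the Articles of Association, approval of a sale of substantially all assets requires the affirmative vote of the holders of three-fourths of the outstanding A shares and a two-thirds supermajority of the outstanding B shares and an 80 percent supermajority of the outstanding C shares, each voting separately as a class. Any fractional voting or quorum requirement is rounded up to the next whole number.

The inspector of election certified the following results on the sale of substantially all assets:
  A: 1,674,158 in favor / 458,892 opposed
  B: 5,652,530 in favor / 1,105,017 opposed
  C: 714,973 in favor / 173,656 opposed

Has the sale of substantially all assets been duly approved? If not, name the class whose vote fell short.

Not approved — the B shares did not give the required vote.

A: 3/4 of 2231380 = 1673535; 1,673,535 required, 1,674,158 in favor — approved.
B: 2/3 of 8480832 = 5653888; 5,653,888 required, 5,652,530 in favor — not approved.
C: 4/5 of 893716 = 714972.80, rounded up to 714973; 714,973 required, 714,973 in favor — approved.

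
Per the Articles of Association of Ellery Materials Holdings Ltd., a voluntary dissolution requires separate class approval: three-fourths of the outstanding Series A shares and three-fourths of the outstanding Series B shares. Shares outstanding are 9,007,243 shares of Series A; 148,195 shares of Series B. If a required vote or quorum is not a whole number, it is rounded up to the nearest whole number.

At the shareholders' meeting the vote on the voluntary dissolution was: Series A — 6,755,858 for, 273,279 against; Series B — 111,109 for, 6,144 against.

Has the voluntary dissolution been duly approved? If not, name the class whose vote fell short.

Series A: 3/4 of 9007243 = 6755432.25, rounded up to 6755433; 6,755,433 required, 6,755,858 in favor — approved.
Series B: 3/4 of 148195 = 111146.25, rounded up to 111147; 111,147 required, 111,109 in favor — not approved.

Not approved — the Series B shares did not give the required vote.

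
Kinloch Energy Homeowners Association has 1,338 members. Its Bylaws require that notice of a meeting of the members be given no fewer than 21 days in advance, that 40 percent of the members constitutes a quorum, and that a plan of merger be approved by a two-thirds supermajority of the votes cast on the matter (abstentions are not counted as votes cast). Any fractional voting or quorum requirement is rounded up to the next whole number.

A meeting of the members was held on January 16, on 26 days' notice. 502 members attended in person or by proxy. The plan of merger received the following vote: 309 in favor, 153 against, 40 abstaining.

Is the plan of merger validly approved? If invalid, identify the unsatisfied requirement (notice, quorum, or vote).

Notice: 26 days given; 21 required. Satisfied.
Quorum: 40% of 1,338 = 535.20, rounded up to 536; 502 present. Not satisfied.
Vote: requires two-thirds of the votes cast (502 − 40 abstaining = 462); 2/3 of 462 = 308, so 308 needed; 309 in favor. Satisfied.

Invalid — quorum requirement not satisfied.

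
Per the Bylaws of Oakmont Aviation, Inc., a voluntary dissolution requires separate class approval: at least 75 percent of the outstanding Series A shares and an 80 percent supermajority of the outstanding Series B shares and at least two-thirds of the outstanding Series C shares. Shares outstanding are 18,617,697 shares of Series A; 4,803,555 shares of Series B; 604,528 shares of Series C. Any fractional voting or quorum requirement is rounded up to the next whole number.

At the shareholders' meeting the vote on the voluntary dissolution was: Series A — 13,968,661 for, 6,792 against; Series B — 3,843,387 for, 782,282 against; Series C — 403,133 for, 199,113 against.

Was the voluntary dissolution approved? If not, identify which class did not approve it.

Approved — every class gave the required vote.

Series A: 3/4 of 18617697 = 13963272.75, rounded up to 13963273; 13,963,273 required, 13,968,661 in favor — approved.
Series B: 4/5 of 4803555 = 3842844; 3,842,844 required, 3,843,387 in favor — approved.
Series C: 2/3 of 604528 = 403018.67, rounded up to 403019; 403,019 required, 403,133 in favor — approved.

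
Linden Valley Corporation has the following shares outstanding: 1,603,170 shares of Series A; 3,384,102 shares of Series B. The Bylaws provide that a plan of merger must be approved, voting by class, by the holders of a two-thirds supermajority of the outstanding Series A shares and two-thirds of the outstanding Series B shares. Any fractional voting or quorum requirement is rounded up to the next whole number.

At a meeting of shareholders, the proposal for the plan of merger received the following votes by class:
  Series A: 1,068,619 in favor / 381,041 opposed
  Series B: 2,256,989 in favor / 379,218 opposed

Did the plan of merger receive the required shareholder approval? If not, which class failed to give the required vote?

Not approved — the Series A shares did not give the required vote.

Series A: 2/3 of 1603170 = 1068780; 1,068,780 required, 1,068,619 in favor — not approved.
Series B: 2/3 of 3384102 = 2256068; 2,256,068 required, 2,256,989 in favor — approved.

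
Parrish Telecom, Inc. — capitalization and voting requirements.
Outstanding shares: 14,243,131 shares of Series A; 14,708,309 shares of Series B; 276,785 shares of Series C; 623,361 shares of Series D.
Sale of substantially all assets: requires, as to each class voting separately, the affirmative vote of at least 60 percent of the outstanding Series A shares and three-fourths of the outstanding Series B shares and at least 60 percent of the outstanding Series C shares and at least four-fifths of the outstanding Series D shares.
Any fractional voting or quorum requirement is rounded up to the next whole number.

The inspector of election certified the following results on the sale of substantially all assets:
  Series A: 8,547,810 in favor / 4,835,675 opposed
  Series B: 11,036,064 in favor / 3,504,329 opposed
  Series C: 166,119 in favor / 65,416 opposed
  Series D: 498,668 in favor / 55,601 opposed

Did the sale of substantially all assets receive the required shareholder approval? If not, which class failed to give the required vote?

Not approved — the Series D shares did not give the required vote.

Series A: 3/5 of 14243131 = 8545878.60, rounded up to 8545879; 8,545,879 required, 8,547,810 in favor — approved.
Series B: 3/4 of 14708309 = 11031231.75, rounded up to 11031232; 11,031,232 required, 11,036,064 in favor — approved.
Series C: 3/5 of 276785 = 166071; 166,071 required, 166,119 in favor — approved.
Series D: 4/5 of 623361 = 498688.80, rounded up to 498689; 498,689 required, 498,668 in favor — not approved.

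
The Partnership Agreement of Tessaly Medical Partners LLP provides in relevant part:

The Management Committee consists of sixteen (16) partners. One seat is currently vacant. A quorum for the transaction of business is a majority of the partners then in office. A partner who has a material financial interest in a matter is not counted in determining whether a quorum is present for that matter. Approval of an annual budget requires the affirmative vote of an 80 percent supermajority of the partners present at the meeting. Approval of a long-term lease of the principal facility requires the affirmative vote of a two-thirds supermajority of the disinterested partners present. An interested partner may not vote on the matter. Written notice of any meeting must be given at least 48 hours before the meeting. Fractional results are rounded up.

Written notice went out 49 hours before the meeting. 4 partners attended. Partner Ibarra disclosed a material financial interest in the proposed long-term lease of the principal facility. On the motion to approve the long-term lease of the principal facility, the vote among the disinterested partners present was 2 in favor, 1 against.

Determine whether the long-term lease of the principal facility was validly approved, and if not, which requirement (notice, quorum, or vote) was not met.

Invalid — quorum requirement not satisfied.

Notice: 49 hours given; 48 required (49 ≥ 48). Satisfied.
Quorum: 4 present, but the 1 interested partner does not count, leaving 3. Quorum is 8. Not satisfied.
Vote: the long-term lease of the principal facility requires two-thirds of the disinterested partners present (4 − 1 = 3). 2/3 of 3 = 2, so 2 affirmative votes are needed; 2 voted in favor. Satisfied. (Moot — without a quorum no business can be validly transacted.)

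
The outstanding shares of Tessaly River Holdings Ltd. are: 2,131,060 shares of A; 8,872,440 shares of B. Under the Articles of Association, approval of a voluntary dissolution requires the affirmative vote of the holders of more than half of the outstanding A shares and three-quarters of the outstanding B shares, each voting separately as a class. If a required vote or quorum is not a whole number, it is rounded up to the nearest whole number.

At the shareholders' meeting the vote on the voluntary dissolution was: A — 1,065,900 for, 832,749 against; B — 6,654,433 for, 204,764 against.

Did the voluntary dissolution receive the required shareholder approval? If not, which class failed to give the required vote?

A: a majority of 2131060 is 1065531; 1,065,531 required, 1,065,900 in favor — approved.
B: 3/4 of 8872440 = 6654330; 6,654,330 required, 6,654,433 in favor — approved.

Approved — every class gave the required vote.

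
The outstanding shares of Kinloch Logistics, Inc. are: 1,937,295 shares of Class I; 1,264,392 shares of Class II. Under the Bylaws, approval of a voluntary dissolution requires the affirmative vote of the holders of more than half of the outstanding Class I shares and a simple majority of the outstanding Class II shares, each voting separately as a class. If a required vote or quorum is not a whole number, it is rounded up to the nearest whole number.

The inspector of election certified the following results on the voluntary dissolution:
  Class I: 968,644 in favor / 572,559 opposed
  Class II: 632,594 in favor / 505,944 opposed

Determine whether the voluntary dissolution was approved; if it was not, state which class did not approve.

Not approved — the Class I shares did not give the required vote.

Class I: a majority of 1937295 is 968648; 968,648 required, 968,644 in favor — not approved.
Class II: a majority of 1264392 is 632197; 632,197 required, 632,594 in favor — approved.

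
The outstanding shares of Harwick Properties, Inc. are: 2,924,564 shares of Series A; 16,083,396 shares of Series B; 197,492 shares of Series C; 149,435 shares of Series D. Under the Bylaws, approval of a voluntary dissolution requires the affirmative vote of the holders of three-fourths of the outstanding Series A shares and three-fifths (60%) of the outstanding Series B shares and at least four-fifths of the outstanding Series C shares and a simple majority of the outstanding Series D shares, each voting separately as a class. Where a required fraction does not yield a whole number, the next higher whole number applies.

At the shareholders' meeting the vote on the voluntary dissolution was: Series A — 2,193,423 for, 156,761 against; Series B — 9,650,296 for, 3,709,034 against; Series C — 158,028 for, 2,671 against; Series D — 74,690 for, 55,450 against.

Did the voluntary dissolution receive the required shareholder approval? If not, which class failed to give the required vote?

Not approved — the Series D shares did not give the required vote.

Series A: 3/4 of 2924564 = 2193423; 2,193,423 required, 2,193,423 in favor — approved.
Series B: 3/5 of 16083396 = 9650037.60, rounded up to 9650038; 9,650,038 required, 9,650,296 in favor — approved.
Series C: 4/5 of 197492 = 157993.60, rounded up to 157994; 157,994 required, 158,028 in favor — approved.
Series D: a majority of 149435 is 74718; 74,718 required, 74,690 in favor — not approved.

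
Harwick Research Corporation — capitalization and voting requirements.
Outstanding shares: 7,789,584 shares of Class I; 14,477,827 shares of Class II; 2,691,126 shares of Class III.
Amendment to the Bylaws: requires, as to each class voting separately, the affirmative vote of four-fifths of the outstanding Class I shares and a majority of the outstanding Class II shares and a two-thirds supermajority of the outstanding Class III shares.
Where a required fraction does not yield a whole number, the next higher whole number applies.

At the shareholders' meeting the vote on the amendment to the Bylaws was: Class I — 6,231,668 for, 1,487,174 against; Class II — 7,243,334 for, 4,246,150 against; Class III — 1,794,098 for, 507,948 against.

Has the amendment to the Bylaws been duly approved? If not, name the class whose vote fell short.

Approved — every class gave the required vote.

Class I: 4/5 of 7789584 = 6231667.20, rounded up to 6231668; 6,231,668 required, 6,231,668 in favor — approved.
Class II: a majority of 14477827 is 7238914; 7,238,914 required, 7,243,334 in favor — approved.
Class III: 2/3 of 2691126 = 1794084; 1,794,084 required, 1,794,098 in favor — approved.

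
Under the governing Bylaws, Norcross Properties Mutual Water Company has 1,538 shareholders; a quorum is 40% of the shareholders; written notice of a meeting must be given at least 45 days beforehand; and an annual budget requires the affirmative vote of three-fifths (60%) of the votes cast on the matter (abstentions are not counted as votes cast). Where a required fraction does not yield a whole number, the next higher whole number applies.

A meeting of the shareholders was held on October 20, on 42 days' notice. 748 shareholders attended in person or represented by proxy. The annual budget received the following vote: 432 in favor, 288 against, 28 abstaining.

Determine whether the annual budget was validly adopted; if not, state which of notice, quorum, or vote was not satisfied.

Invalid — notice requirement not satisfied.

Notice: 42 days given; 45 required. Not satisfied.
Quorum: 40% of 1,538 = 615.20, rounded up to 616; 748 present. Satisfied.
Vote: requires three-fifths of the votes cast (748 − 28 abstaining = 720); 3/5 of 720 = 432, so 432 needed; 432 in favor. Satisfied.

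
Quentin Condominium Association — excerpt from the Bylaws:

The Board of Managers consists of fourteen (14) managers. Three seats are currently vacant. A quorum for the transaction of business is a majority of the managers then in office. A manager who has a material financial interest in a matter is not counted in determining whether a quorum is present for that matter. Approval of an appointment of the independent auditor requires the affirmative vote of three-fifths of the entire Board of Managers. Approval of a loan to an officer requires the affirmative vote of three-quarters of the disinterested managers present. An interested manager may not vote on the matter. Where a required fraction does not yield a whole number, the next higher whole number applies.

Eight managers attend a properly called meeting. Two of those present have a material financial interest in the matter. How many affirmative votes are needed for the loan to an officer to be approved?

The loan to an officer requires three-fourths of the disinterested managers present (8 − 2 = 6).
3/4 of 6 = 4.50, rounded up to 5.

5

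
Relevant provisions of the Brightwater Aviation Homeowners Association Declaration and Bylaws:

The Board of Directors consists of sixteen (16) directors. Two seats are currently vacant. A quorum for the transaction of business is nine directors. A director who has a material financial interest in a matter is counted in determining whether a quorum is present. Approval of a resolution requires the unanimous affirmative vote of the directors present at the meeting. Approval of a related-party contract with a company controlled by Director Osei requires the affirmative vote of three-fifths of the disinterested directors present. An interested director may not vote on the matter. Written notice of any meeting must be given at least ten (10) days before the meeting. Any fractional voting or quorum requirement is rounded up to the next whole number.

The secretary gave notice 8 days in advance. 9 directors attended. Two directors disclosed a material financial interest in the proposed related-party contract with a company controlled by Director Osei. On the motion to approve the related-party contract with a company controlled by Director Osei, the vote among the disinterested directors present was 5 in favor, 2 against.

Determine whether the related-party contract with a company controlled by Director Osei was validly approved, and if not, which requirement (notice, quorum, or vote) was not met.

Invalid — notice requirement not satisfied.

Notice: 8 days given; 10 required (8 < 10). Not satisfied.
Quorum: 9 present (interested directors count toward quorum); quorum is 9. Satisfied.
Vote: the related-party contract with a company controlled by Director Osei requires three-fifths of the disinterested directors present (9 − 2 = 7). 3/5 of 7 = 4.20, rounded up to 5, so 5 affirmative votes are needed; 5 voted in favor. Satisfied.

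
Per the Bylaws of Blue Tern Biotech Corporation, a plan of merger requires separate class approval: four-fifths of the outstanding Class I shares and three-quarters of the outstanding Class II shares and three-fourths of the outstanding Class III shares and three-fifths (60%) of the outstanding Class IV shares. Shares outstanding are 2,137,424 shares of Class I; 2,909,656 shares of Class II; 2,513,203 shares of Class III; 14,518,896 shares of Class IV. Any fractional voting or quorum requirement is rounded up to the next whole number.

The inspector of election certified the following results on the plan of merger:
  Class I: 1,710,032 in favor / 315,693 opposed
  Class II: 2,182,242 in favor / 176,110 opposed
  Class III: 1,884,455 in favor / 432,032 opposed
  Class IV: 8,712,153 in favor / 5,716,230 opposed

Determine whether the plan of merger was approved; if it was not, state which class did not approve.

Not approved — the Class III shares did not give the required vote.

Class I: 4/5 of 2137424 = 1709939.20, rounded up to 1709940; 1,709,940 required, 1,710,032 in favor — approved.
Class II: 3/4 of 2909656 = 2182242; 2,182,242 required, 2,182,242 in favor — approved.
Class III: 3/4 of 2513203 = 1884902.25, rounded up to 1884903; 1,884,903 required, 1,884,455 in favor — not approved.
Class IV: 3/5 of 14518896 = 8711337.60, rounded up to 8711338; 8,711,338 required, 8,712,153 in favor — approved.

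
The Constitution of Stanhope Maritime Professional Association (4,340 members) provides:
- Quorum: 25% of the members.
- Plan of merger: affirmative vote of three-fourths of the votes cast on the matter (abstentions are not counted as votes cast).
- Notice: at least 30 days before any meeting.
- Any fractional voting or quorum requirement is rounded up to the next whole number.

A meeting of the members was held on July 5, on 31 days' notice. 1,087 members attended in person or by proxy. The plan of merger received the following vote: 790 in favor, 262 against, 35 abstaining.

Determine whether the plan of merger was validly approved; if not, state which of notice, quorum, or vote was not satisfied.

Notice: 31 days given; 30 required. Satisfied.
Quorum: 25% of 4,340 = 1,085; 1,087 present. Satisfied.
Vote: requires three-fourths of the votes cast (1,087 − 35 abstaining = 1,052); 3/4 of 1052 = 789, so 789 needed; 790 in favor. Satisfied.

Valid — all requirements satisfied.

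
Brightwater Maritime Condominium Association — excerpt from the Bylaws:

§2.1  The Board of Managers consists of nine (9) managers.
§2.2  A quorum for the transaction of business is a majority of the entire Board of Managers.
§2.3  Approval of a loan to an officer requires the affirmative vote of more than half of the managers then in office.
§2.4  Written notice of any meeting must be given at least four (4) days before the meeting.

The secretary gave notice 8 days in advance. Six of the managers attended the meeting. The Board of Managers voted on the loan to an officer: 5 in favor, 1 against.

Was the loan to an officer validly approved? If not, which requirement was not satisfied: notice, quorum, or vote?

Notice: 8 days given; 4 required (8 ≥ 4). Satisfied.
Quorum: 6 present; quorum is 5. Satisfied.
Vote: the loan to an officer requires a majority of the managers then in office (9). A majority of 9 is 5, so 5 affirmative votes are needed; 5 voted in favor. Satisfied.

Valid — all requirements satisfied.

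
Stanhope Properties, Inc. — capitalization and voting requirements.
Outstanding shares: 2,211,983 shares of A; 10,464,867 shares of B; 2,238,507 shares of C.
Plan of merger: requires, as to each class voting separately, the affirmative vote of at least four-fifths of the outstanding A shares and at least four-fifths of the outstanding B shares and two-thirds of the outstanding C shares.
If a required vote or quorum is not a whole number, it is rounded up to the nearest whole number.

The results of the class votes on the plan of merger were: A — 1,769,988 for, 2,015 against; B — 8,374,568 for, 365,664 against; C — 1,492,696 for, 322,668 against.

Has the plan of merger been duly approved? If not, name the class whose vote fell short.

A: 4/5 of 2211983 = 1769586.40, rounded up to 1769587; 1,769,587 required, 1,769,988 in favor — approved.
B: 4/5 of 10464867 = 8371893.60, rounded up to 8371894; 8,371,894 required, 8,374,568 in favor — approved.
C: 2/3 of 2238507 = 1492338; 1,492,338 required, 1,492,696 in favor — approved.

Approved — every class gave the required vote.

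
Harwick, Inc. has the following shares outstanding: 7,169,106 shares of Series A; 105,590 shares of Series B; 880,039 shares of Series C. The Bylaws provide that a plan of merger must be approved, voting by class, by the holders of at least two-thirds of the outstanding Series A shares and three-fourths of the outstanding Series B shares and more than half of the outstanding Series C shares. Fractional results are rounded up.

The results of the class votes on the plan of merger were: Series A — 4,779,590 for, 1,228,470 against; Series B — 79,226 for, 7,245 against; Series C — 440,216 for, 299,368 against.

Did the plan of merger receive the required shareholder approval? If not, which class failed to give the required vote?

Approved — every class gave the required vote.

Series A: 2/3 of 7169106 = 4779404; 4,779,404 required, 4,779,590 in favor — approved.
Series B: 3/4 of 105590 = 79192.50, rounded up to 79193; 79,193 required, 79,226 in favor — approved.
Series C: a majority of 880039 is 440020; 440,020 required, 440,216 in favor — approved.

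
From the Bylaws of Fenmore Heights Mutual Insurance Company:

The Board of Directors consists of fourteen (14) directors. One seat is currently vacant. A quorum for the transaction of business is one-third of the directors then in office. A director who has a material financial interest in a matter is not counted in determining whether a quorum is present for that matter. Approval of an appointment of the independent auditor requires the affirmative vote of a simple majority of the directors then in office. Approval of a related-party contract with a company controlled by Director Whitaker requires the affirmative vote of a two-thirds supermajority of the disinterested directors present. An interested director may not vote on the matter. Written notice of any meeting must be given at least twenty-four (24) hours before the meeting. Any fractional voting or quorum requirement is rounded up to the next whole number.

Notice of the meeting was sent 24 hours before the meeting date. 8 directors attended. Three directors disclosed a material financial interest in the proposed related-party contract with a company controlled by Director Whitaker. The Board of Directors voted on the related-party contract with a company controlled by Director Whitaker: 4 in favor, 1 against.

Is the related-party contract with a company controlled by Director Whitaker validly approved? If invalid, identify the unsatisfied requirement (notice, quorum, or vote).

Valid — all requirements satisfied.

Notice: 24 hours given; 24 required (24 ≥ 24). Satisfied.
Quorum: 8 present, but the 3 interested directors do not count, leaving 5. Quorum is 5. Satisfied.
Vote: the related-party contract with a company controlled by Director Whitaker requires two-thirds of the disinterested directors present (8 − 3 = 5). 2/3 of 5 = 3.33, rounded up to 4, so 4 affirmative votes are needed; 4 voted in favor. Satisfied.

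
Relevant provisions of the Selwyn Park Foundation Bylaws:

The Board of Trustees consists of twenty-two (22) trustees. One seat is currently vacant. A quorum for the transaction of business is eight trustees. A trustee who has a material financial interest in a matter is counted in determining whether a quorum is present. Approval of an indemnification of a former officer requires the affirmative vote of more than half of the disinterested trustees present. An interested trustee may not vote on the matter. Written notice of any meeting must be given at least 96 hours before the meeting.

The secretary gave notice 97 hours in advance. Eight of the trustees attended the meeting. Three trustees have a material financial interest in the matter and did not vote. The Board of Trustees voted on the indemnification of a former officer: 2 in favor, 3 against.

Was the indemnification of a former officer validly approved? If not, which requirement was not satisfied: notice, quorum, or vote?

Invalid — vote requirement not satisfied.

Notice: 97 hours given; 96 required (97 ≥ 96). Satisfied.
Quorum: 8 present (interested trustees count toward quorum); quorum is 8. Satisfied.
Vote: the indemnification of a former officer requires a majority of the disinterested trustees present (8 − 3 = 5). A majority of 5 is 3, so 3 affirmative votes are needed; 2 voted in favor. Not satisfied.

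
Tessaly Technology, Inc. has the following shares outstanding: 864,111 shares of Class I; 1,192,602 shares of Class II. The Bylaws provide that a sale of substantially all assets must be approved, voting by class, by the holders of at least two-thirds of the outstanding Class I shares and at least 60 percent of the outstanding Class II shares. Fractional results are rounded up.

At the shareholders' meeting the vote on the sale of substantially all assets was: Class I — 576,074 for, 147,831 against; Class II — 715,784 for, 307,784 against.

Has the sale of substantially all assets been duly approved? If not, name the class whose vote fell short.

Approved — every class gave the required vote.

Class I: 2/3 of 864111 = 576074; 576,074 required, 576,074 in favor — approved.
Class II: 3/5 of 1192602 = 715561.20, rounded up to 715562; 715,562 required, 715,784 in favor — approved.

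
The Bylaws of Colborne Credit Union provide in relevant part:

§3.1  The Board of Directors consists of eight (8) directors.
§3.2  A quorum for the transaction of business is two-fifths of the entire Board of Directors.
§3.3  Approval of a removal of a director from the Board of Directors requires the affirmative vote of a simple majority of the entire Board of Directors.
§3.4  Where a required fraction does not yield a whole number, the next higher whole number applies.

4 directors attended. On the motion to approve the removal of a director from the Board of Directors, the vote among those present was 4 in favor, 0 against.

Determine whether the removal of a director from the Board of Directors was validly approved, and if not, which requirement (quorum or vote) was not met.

Quorum: 4 present; quorum is 4. Satisfied.
Vote: the removal of a director from the Board of Directors requires a majority of the entire Board of Directors (8). A majority of 8 is 5, so 5 affirmative votes are needed; 4 voted in favor. Not satisfied.

Invalid — vote requirement not satisfied.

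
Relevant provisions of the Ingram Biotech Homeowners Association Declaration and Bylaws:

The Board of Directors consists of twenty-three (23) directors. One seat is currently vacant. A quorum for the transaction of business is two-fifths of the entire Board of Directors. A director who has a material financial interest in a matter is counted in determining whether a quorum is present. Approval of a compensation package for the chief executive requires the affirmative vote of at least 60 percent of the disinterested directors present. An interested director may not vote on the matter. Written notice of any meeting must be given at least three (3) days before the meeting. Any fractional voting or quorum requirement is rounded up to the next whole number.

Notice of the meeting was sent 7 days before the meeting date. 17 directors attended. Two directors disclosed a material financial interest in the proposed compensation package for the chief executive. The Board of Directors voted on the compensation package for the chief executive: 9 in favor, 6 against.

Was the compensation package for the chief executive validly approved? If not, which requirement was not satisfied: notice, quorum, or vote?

Notice: 7 days given; 3 required (7 ≥ 3). Satisfied.
Quorum: 17 present (interested directors count toward quorum); quorum is 10. Satisfied.
Vote: the compensation package for the chief executive requires three-fifths of the disinterested directors present (17 − 2 = 15). 3/5 of 15 = 9, so 9 affirmative votes are needed; 9 voted in favor. Satisfied.

Valid — all requirements satisfied.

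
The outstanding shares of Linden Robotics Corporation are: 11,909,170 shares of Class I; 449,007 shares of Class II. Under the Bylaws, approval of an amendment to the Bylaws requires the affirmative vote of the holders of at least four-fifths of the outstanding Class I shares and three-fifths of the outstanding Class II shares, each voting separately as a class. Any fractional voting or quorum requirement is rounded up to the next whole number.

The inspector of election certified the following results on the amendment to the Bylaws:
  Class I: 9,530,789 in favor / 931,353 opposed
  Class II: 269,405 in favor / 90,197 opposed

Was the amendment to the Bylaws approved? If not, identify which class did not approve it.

Approved — every class gave the required vote.

Class I: 4/5 of 11909170 = 9527336; 9,527,336 required, 9,530,789 in favor — approved.
Class II: 3/5 of 449007 = 269404.20, rounded up to 269405; 269,405 required, 269,405 in favor — approved.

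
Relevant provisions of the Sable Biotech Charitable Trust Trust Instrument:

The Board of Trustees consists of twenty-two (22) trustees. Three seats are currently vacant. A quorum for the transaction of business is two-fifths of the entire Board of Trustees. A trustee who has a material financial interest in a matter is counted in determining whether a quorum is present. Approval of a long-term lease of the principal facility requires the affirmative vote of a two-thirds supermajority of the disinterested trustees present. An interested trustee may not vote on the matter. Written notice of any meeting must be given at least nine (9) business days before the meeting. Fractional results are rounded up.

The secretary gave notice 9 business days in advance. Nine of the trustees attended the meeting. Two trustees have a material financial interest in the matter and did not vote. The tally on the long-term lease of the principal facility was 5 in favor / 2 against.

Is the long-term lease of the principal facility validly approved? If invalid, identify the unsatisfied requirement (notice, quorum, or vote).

Notice: 9 business days given; 9 required (9 ≥ 9). Satisfied.
Quorum: 9 present (interested trustees count toward quorum); quorum is 9. Satisfied.
Vote: the long-term lease of the principal facility requires two-thirds of the disinterested trustees present (9 − 2 = 7). 2/3 of 7 = 4.67, rounded up to 5, so 5 affirmative votes are needed; 5 voted in favor. Satisfied.

Valid — all requirements satisfied.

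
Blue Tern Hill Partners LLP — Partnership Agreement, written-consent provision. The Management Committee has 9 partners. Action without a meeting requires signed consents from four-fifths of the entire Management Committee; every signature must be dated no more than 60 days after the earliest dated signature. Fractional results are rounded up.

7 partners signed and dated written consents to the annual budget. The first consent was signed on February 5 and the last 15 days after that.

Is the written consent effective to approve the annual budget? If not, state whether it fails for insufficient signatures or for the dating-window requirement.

Signatures required: four-fifths of 9 — 4/5 of 9 = 7.20, rounded up to 8, so 8 needed; 7 signed. Insufficient.
Dating window: the latest signature is 15 days after the earliest; the limit is 60 days. Within the window.

Not effective — insufficient signatures.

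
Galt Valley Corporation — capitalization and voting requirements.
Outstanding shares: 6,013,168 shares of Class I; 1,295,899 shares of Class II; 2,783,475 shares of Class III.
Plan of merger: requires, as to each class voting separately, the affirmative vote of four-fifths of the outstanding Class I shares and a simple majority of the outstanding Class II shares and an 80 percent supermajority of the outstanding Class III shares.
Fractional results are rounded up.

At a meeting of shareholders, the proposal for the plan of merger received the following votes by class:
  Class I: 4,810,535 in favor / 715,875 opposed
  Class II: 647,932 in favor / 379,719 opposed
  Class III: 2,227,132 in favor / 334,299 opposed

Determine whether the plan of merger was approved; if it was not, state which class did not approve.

Not approved — the Class II shares did not give the required vote.

Class I: 4/5 of 6013168 = 4810534.40, rounded up to 4810535; 4,810,535 required, 4,810,535 in favor — approved.
Class II: a majority of 1295899 is 647950; 647,950 required, 647,932 in favor — not approved.
Class III: 4/5 of 2783475 = 2226780; 2,226,780 required, 2,227,132 in favor — approved.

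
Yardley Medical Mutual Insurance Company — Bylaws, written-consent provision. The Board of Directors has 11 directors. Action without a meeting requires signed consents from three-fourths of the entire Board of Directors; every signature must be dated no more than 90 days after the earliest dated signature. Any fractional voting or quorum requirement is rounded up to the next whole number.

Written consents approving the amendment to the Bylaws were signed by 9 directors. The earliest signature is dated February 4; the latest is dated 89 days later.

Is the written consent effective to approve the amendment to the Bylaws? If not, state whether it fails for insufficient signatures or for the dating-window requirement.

Signatures required: three-fourths of 11 — 3/4 of 11 = 8.25, rounded up to 9, so 9 needed; 9 signed. Sufficient.
Dating window: the latest signature is 89 days after the earliest; the limit is 90 days. Within the window.

Effective — both the signature and dating-window requirements are satisfied.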